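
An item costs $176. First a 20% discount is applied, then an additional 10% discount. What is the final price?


First discount:
20% of $176 = $35.20
Price after first discount:
$176 - $35.20 = $140.80
Second discount:
10% of $140.80 = $14.08
Final price:
$140.80 - $14.08 = $126.72

$126.72


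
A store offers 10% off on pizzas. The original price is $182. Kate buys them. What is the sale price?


Calculate the discount amount:
10% of $182 = $18.20
Subtract from original:
$182 - $18.20 = $163.80

$163.80


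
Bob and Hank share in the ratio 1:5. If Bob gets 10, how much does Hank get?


Find the multiplier:
10 / 1 = 10
Apply to Hank's share:
5 x 10 = 50

50


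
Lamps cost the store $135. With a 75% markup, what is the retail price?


Calculate the markup amount:
75% of $135 = $101.25
Add to cost:
$135 + $101.25 = $236.25

$236.25


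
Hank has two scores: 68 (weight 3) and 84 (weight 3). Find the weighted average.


Weighted sum:
3 x 68 + 3 x 84 = 456
Total weight:
3 + 3 = 6
Weighted average:
456 / 6 = 76

76


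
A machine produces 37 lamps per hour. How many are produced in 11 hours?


Production rate: 37 lamps per hour
Time: 11 hours
Total: 37 x 11 = 407 lamps

407 lamps


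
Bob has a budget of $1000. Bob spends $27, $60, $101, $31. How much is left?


Add up expenses:
$27 + $60 + $101 + $31 = $219
Subtract from budget:
$1000 - $219 = $781

$781


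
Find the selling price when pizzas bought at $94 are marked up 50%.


Calculate the markup amount:
50% of $94 = $47
Add to cost:
$94 + $47 = $141

$141


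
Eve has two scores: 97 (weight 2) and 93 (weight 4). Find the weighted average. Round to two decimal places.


Weighted sum:
2 x 97 + 4 x 93 = 566
Total weight:
2 + 4 = 6
Weighted average:
566 / 6 = 94.3333... ≈ 94.33

94.33


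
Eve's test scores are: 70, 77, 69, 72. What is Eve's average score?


Add the scores:
70 + 77 + 69 + 72 = 288
Divide by the number of tests:
288 / 4 = 72

72


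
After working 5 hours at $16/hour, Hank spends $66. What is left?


Calculate earnings:
5 x $16 = $80
Subtract spending:
$80 - $66 = $14

$14


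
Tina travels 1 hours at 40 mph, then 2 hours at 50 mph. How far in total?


Leg 1 distance:
40 x 1 = 40 miles
Leg 2 distance:
50 x 2 = 100 miles
Total distance:
40 + 100 = 140 miles

140 miles


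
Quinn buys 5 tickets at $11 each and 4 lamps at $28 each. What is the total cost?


Cost of tickets:
5 x $11 = $55
Cost of lamps:
4 x $28 = $112
Add both:
$55 + $112 = $167

$167


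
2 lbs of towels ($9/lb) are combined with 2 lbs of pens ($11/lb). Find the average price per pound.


Cost of towels:
2 x $9 = $18
Cost of pens:
2 x $11 = $22
Total cost: $18 + $22 = $40
Total weight: 4 lbs
Average: $40 / 4 = $10/lb

$10/lb


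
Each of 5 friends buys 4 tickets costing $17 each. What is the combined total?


Cost per person:
4 x $17 = $68
Group total:
5 x $68 = $340

$340


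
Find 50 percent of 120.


Convert percentage to decimal:
50% = 0.5
Multiply:
120 x 0.5 = 60

60


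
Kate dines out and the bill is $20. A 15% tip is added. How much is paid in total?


Calculate the tip:
15% of $20 = $3
Add tip to meal cost:
$20 + $3 = $23

$23


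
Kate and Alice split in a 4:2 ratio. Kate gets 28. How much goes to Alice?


Find the multiplier:
28 / 4 = 7
Apply to Alice's share:
2 x 7 = 14

14


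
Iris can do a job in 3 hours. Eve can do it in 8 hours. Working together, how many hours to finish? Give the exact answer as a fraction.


Iris's rate: 1/3 of the job per hour
Eve's rate: 1/8 of the job per hour
Combined rate: 1/3 + 1/8 = 11/24 per hour
Time = 1 / (11/24) = 24/11 hours (≈ 2.18 hours)

24/11 hours


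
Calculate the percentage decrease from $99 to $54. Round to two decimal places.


Find the absolute change:
|54 - 99| = 45
Divide by original and multiply by 100:
45 / 99 x 100 = 45.4545...% ≈ 45.45%

45.45%


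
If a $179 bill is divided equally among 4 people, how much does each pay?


Total bill: $179
Number of people: 4
Each pays: $179 / 4 = $44.75

$44.75


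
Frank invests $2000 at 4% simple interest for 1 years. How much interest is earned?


Use the formula I = P x R x T / 100
P x R x T = 2000 x 4 x 1 = 8000
I = 8000 / 100 = $80

$80


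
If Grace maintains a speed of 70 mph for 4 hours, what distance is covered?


Use the formula: distance = speed x time
Speed = 70 mph, Time = 4 hours
70 x 4 = 280 miles

280 miles


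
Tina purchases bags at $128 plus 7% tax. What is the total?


Calculate the tax:
7% of $128 = $8.96
Add tax to price:
$128 + $8.96 = $136.96

$136.96


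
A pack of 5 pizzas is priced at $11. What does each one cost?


Total cost: $11
Number of items: 5
Unit price: $11 / 5 = $2.20

$2.20


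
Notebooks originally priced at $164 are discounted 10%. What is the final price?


Calculate the discount amount:
10% of $164 = $16.40
Subtract from original:
$164 - $16.40 = $147.60

$147.60


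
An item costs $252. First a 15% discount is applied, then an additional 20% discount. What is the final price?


First discount:
15% of $252 = $37.80
Price after first discount:
$252 - $37.80 = $214.20
Second discount:
20% of $214.20 = $42.84
Final price:
$214.20 - $42.84 = $171.36

$171.36


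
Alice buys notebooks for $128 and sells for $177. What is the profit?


Selling price = $177
Cost price = $128
Profit = selling price - cost price:
Profit = $177 - $128 = $49

$49


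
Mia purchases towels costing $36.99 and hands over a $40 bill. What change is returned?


Start with the amount paid:
$40
Subtract the price:
$40 - $36.99 = $3.01

$3.01


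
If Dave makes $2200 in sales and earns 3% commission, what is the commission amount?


Convert rate to decimal:
3% = 0.03
Multiply by sales:
$2200 x 0.03 = $66

$66


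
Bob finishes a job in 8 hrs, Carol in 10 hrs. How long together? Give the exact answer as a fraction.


Bob's rate: 1/8 of the job per hour
Carol's rate: 1/10 of the job per hour
Combined rate: 1/8 + 1/10 = 9/40 per hour
Time = 1 / (9/40) = 40/9 hours (≈ 4.44 hours)

40/9 hours


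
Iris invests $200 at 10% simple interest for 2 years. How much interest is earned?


Use the formula I = P x R x T / 100
P x R x T = 200 x 10 x 2 = 4000
I = 4000 / 100 = $40

$40


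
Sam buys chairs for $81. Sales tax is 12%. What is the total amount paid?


Calculate the tax:
12% of $81 = $9.72
Add tax to price:
$81 + $9.72 = $90.72

$90.72


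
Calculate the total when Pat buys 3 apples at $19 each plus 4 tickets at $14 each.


Cost of apples:
3 x $19 = $57
Cost of tickets:
4 x $14 = $56
Add both:
$57 + $56 = $113

$113


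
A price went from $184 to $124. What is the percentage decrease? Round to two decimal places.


Find the absolute change:
|124 - 184| = 60
Divide by original and multiply by 100:
60 / 184 x 100 = 32.6086...% ≈ 32.61%

32.61%


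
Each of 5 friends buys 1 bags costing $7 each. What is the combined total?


Cost per person:
1 x $7 = $7
Group total:
5 x $7 = $35

$35


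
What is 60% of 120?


Convert percentage to decimal:
60% = 0.6
Multiply:
120 x 0.6 = 72

72


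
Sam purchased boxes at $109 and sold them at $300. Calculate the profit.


Selling price = $300
Cost price = $109
Profit = selling price - cost price:
Profit = $300 - $109 = $191

$191


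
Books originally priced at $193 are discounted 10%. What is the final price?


Calculate the discount amount:
10% of $193 = $19.30
Subtract from original:
$193 - $19.30 = $173.70

$173.70


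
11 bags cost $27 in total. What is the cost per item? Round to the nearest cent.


Total cost: $27
Number of items: 11
Unit price: $27 / 11 = $2.4545... ≈ $2.45

$2.45


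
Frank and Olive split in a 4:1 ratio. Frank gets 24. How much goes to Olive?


Find the multiplier:
24 / 4 = 6
Apply to Olive's share:
1 x 6 = 6

6


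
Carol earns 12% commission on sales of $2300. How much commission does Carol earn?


Convert rate to decimal:
12% = 0.12
Multiply by sales:
$2300 x 0.12 = $276

$276


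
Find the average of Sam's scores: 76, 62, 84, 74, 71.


Add the scores:
76 + 62 + 84 + 74 + 71 = 367
Divide by the number of tests:
367 / 5 = 73.4

73.4


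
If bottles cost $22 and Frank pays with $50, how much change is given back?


Start with the amount paid:
$50
Subtract the price:
$50 - $22 = $28

$28


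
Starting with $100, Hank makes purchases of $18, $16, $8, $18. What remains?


Add up expenses:
$18 + $16 + $8 + $18 = $60
Subtract from budget:
$100 - $60 = $40

$40


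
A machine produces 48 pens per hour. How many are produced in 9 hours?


Production rate: 48 pens per hour
Time: 9 hours
Total: 48 x 9 = 432 pens

432 pens


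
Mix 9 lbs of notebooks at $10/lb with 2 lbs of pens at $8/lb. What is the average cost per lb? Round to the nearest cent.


Cost of notebooks:
9 x $10 = $90
Cost of pens:
2 x $8 = $16
Total cost: $90 + $16 = $106
Total weight: 11 lbs
Average: $106 / 11 = $9.6363... ≈ $9.64/lb

$9.64/lb


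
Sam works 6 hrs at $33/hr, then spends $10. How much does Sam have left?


Calculate earnings:
6 x $33 = $198
Subtract spending:
$198 - $10 = $188

$188


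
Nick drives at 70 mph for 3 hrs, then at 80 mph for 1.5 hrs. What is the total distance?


Leg 1 distance:
70 x 3 = 210 miles
Leg 2 distance:
80 x 1.5 = 120 miles
Total distance:
210 + 120 = 330 miles

330 miles


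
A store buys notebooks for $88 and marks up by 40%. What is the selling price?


Calculate the markup amount:
40% of $88 = $35.20
Add to cost:
$88 + $35.20 = $123.20

$123.20


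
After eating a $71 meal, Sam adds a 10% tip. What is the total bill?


Calculate the tip:
10% of $71 = $7.10
Add tip to meal cost:
$71 + $7.10 = $78.10

$78.10


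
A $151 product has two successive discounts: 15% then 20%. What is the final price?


First discount:
15% of $151 = $22.65
Price after first discount:
$151 - $22.65 = $128.35
Second discount:
20% of $128.35 = $25.67
Final price:
$128.35 - $25.67 = $102.68

$102.68


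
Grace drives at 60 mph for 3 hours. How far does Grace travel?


Use the formula: distance = speed x time
Speed = 60 mph, Time = 3 hours
60 x 3 = 180 miles

180 miles


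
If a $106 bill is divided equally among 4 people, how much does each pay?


Total bill: $106
Number of people: 4
Each pays: $106 / 4 = $26.50

$26.50


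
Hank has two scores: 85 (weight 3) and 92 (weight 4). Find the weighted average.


Weighted sum:
3 x 85 + 4 x 92 = 623
Total weight:
3 + 4 = 7
Weighted average:
623 / 7 = 89

89


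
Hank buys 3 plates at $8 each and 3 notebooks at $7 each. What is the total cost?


Cost of plates:
3 x $8 = $24
Cost of notebooks:
3 x $7 = $21
Add both:
$24 + $21 = $45

$45


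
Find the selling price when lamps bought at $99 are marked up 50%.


Calculate the markup amount:
50% of $99 = $49.50
Add to cost:
$99 + $49.50 = $148.50

$148.50


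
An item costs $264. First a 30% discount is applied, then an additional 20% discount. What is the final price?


First discount:
30% of $264 = $79.20
Price after first discount:
$264 - $79.20 = $184.80
Second discount:
20% of $184.80 = $36.96
Final price:
$184.80 - $36.96 = $147.84

$147.84


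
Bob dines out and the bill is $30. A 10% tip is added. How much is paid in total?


Calculate the tip:
10% of $30 = $3
Add tip to meal cost:
$30 + $3 = $33

$33


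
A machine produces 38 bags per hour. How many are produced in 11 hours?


Production rate: 38 bags per hour
Time: 11 hours
Total: 38 x 11 = 418 bags

418 bags


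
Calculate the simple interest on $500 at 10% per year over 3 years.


Use the formula I = P x R x T / 100
P x R x T = 500 x 10 x 3 = 15000
I = 15000 / 100 = $150

$150


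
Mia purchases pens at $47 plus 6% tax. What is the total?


Calculate the tax:
6% of $47 = $2.82
Add tax to price:
$47 + $2.82 = $49.82

$49.82


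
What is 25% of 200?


Convert percentage to decimal:
25% = 0.25
Multiply:
200 x 0.25 = 50

50


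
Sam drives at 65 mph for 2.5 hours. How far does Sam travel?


Use the formula: distance = speed x time
Speed = 65 mph, Time = 2.5 hours
65 x 2.5 = 162.5 miles

162.5 miles


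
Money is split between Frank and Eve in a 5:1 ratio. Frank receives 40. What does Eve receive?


Find the multiplier:
40 / 5 = 8
Apply to Eve's share:
1 x 8 = 8

8


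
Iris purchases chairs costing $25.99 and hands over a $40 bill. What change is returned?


Start with the amount paid:
$40
Subtract the price:
$40 - $25.99 = $14.01

$14.01


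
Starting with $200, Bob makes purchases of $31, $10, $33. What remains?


Add up expenses:
$31 + $10 + $33 = $74
Subtract from budget:
$200 - $74 = $126

$126


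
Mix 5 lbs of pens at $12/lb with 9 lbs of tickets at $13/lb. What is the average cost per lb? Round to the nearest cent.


Cost of pens:
5 x $12 = $60
Cost of tickets:
9 x $13 = $117
Total cost: $60 + $117 = $177
Total weight: 14 lbs
Average: $177 / 14 = $12.6428... ≈ $12.64/lb

$12.64/lb


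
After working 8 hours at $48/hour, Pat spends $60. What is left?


Calculate earnings:
8 x $48 = $384
Subtract spending:
$384 - $60 = $324

$324


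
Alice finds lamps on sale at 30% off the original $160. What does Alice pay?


Calculate the discount amount:
30% of $160 = $48
Subtract from original:
$160 - $48 = $112

$112


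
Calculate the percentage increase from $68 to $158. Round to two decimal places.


Find the absolute change:
|158 - 68| = 90
Divide by original and multiply by 100:
90 / 68 x 100 = 132.3529...% ≈ 132.35%

132.35%


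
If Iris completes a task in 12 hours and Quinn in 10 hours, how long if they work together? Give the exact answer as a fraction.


Iris's rate: 1/12 of the job per hour
Quinn's rate: 1/10 of the job per hour
Combined rate: 1/12 + 1/10 = 11/60 per hour
Time = 1 / (11/60) = 60/11 hours (≈ 5.45 hours)

60/11 hours


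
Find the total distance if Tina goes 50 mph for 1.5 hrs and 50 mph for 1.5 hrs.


Leg 1 distance:
50 x 1.5 = 75 miles
Leg 2 distance:
50 x 1.5 = 75 miles
Total distance:
75 + 75 = 150 miles

150 miles


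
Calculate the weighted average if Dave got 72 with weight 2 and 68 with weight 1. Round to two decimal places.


Weighted sum:
2 x 72 + 1 x 68 = 212
Total weight:
2 + 1 = 3
Weighted average:
212 / 3 = 70.6666... ≈ 70.67

70.67


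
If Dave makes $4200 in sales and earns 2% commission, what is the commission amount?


Convert rate to decimal:
2% = 0.02
Multiply by sales:
$4200 x 0.02 = $84

$84


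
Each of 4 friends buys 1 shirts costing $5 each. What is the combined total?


Cost per person:
1 x $5 = $5
Group total:
4 x $5 = $20

$20


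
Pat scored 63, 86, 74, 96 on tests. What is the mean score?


Add the scores:
63 + 86 + 74 + 96 = 319
Divide by the number of tests:
319 / 4 = 79.75

79.75


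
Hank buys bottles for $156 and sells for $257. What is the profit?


Selling price = $257
Cost price = $156
Profit = selling price - cost price:
Profit = $257 - $156 = $101

$101


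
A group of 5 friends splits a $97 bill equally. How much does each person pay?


Total bill: $97
Number of people: 5
Each pays: $97 / 5 = $19.40

$19.40


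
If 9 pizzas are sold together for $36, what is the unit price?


Total cost: $36
Number of items: 9
Unit price: $36 / 9 = $4

$4


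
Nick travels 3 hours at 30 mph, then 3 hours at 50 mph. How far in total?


Leg 1 distance:
30 x 3 = 90 miles
Leg 2 distance:
50 x 3 = 150 miles
Total distance:
90 + 150 = 240 miles

240 miles


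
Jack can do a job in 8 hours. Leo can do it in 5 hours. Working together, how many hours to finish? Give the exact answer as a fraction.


Jack's rate: 1/8 of the job per hour
Leo's rate: 1/5 of the job per hour
Combined rate: 1/8 + 1/5 = 13/40 per hour
Time = 1 / (13/40) = 40/13 hours (≈ 3.08 hours)

40/13 hours


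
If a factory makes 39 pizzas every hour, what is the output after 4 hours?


Production rate: 39 pizzas per hour
Time: 4 hours
Total: 39 x 4 = 156 pizzas

156 pizzas


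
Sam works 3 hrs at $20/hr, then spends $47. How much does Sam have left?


Calculate earnings:
3 x $20 = $60
Subtract spending:
$60 - $47 = $13

$13


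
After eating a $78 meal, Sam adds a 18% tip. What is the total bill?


Calculate the tip:
18% of $78 = $14.04
Add tip to meal cost:
$78 + $14.04 = $92.04

$92.04


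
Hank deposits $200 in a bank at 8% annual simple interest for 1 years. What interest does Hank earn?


Use the formula I = P x R x T / 100
P x R x T = 200 x 8 x 1 = 1600
I = 1600 / 100 = $16

$16


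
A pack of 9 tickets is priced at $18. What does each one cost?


Total cost: $18
Number of items: 9
Unit price: $18 / 9 = $2

$2


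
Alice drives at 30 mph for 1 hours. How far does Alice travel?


Use the formula: distance = speed x time
Speed = 30 mph, Time = 1 hours
30 x 1 = 30 miles

30 miles


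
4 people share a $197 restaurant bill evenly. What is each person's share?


Total bill: $197
Number of people: 4
Each pays: $197 / 4 = $49.25

$49.25


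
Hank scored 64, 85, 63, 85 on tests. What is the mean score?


Add the scores:
64 + 85 + 63 + 85 = 297
Divide by the number of tests:
297 / 4 = 74.25

74.25


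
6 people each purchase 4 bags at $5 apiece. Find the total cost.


Cost per person:
4 x $5 = $20
Group total:
6 x $20 = $120

$120


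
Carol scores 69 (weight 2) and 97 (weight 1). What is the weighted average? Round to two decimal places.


Weighted sum:
2 x 69 + 1 x 97 = 235
Total weight:
2 + 1 = 3
Weighted average:
235 / 3 = 78.3333... ≈ 78.33

78.33


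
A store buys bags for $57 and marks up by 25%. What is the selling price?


Calculate the markup amount:
25% of $57 = $14.25
Add to cost:
$57 + $14.25 = $71.25

$71.25


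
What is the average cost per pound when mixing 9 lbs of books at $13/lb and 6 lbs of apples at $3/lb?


Cost of books:
9 x $13 = $117
Cost of apples:
6 x $3 = $18
Total cost: $117 + $18 = $135
Total weight: 15 lbs
Average: $135 / 15 = $9/lb

$9/lb


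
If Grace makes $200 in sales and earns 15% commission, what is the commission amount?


Convert rate to decimal:
15% = 0.15
Multiply by sales:
$200 x 0.15 = $30

$30


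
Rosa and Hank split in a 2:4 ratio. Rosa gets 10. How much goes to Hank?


Find the multiplier:
10 / 2 = 5
Apply to Hank's share:
4 x 5 = 20

20


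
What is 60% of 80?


Convert percentage to decimal:
60% = 0.6
Multiply:
80 x 0.6 = 48

48


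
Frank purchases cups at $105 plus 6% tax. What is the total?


Calculate the tax:
6% of $105 = $6.30
Add tax to price:
$105 + $6.30 = $111.30

$111.30


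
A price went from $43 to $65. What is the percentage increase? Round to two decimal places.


Find the absolute change:
|65 - 43| = 22
Divide by original and multiply by 100:
22 / 43 x 100 = 51.1627...% ≈ 51.16%

51.16%


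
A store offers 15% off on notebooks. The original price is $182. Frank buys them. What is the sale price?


Calculate the discount amount:
15% of $182 = $27.30
Subtract from original:
$182 - $27.30 = $154.70

$154.70


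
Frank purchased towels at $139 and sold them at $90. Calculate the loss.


Selling price = $90
Cost price = $139
Loss = cost price - selling price:
Loss = $139 - $90 = $49

$49


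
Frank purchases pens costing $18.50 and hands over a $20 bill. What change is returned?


Start with the amount paid:
$20
Subtract the price:
$20 - $18.50 = $1.50

$1.50


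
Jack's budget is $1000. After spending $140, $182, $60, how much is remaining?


Add up expenses:
$140 + $182 + $60 = $382
Subtract from budget:
$1000 - $382 = $618

$618


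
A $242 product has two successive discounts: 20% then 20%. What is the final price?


First discount:
20% of $242 = $48.40
Price after first discount:
$242 - $48.40 = $193.60
Second discount:
20% of $193.60 = $38.72
Final price:
$193.60 - $38.72 = $154.88

$154.88


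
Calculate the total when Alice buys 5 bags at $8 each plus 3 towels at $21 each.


Cost of bags:
5 x $8 = $40
Cost of towels:
3 x $21 = $63
Add both:
$40 + $63 = $103

$103


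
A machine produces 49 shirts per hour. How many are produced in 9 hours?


Production rate: 49 shirts per hour
Time: 9 hours
Total: 49 x 9 = 441 shirts

441 shirts


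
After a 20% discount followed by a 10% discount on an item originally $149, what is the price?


First discount:
20% of $149 = $29.80
Price after first discount:
$149 - $29.80 = $119.20
Second discount:
10% of $119.20 = $11.92
Final price:
$119.20 - $11.92 = $107.28

$107.28


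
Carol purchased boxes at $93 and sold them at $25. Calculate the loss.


Selling price = $25
Cost price = $93
Loss = cost price - selling price:
Loss = $93 - $25 = $68

$68


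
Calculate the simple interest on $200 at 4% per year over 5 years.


Use the formula I = P x R x T / 100
P x R x T = 200 x 4 x 5 = 4000
I = 4000 / 100 = $40

$40


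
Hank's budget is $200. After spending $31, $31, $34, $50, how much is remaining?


Add up expenses:
$31 + $31 + $34 + $50 = $146
Subtract from budget:
$200 - $146 = $54

$54


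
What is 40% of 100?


Convert percentage to decimal:
40% = 0.4
Multiply:
100 x 0.4 = 40

40


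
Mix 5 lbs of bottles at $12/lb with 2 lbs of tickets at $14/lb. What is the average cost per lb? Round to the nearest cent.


Cost of bottles:
5 x $12 = $60
Cost of tickets:
2 x $14 = $28
Total cost: $60 + $28 = $88
Total weight: 7 lbs
Average: $88 / 7 = $12.5714... ≈ $12.57/lb

$12.57/lb


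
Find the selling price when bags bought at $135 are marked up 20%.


Calculate the markup amount:
20% of $135 = $27
Add to cost:
$135 + $27 = $162

$162


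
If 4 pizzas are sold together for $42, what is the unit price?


Total cost: $42
Number of items: 4
Unit price: $42 / 4 = $10.50

$10.50


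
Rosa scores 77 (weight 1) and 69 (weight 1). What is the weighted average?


Weighted sum:
1 x 77 + 1 x 69 = 146
Total weight:
1 + 1 = 2
Weighted average:
146 / 2 = 73

73


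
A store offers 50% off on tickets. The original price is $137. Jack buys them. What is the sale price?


Calculate the discount amount:
50% of $137 = $68.50
Subtract from original:
$137 - $68.50 = $68.50

$68.50


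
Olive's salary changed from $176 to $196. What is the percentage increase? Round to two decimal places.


Find the absolute change:
|196 - 176| = 20
Divide by original and multiply by 100:
20 / 176 x 100 = 11.3636...% ≈ 11.36%

11.36%


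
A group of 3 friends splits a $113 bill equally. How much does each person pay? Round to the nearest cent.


Total bill: $113
Number of people: 3
Each pays: $113 / 3 = $37.6666... ≈ $37.67

$37.67


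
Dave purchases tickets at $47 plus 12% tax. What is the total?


Calculate the tax:
12% of $47 = $5.64
Add tax to price:
$47 + $5.64 = $52.64

$52.64


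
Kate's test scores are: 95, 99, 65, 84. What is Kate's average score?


Add the scores:
95 + 99 + 65 + 84 = 343
Divide by the number of tests:
343 / 4 = 85.75

85.75


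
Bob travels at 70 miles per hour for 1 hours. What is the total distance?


Use the formula: distance = speed x time
Speed = 70 mph, Time = 1 hours
70 x 1 = 70 miles

70 miles


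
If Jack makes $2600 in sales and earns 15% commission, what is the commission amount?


Convert rate to decimal:
15% = 0.15
Multiply by sales:
$2600 x 0.15 = $390

$390


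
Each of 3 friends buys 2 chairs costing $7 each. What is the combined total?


Cost per person:
2 x $7 = $14
Group total:
3 x $14 = $42

$42


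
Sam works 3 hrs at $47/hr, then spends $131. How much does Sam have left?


Calculate earnings:
3 x $47 = $141
Subtract spending:
$141 - $131 = $10

$10


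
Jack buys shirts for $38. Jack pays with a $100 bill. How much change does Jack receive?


Start with the amount paid:
$100
Subtract the price:
$100 - $38 = $62

$62


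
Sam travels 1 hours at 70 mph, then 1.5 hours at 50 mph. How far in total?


Leg 1 distance:
70 x 1 = 70 miles
Leg 2 distance:
50 x 1.5 = 75 miles
Total distance:
70 + 75 = 145 miles

145 miles


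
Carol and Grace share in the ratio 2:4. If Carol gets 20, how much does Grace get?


Find the multiplier:
20 / 2 = 10
Apply to Grace's share:
4 x 10 = 40

40


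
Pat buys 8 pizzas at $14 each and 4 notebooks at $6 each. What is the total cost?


Cost of pizzas:
8 x $14 = $112
Cost of notebooks:
4 x $6 = $24
Add both:
$112 + $24 = $136

$136


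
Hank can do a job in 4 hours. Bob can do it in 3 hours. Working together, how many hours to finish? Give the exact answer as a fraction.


Hank's rate: 1/4 of the job per hour
Bob's rate: 1/3 of the job per hour
Combined rate: 1/4 + 1/3 = 7/12 per hour
Time = 1 / (7/12) = 12/7 hours (≈ 1.71 hours)

12/7 hours


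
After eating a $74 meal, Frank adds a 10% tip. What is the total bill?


Calculate the tip:
10% of $74 = $7.40
Add tip to meal cost:
$74 + $7.40 = $81.40

$81.40


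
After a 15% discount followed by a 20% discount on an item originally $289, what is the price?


First discount:
15% of $289 = $43.35
Price after first discount:
$289 - $43.35 = $245.65
Second discount:
20% of $245.65 = $49.13
Final price:
$245.65 - $49.13 = $196.52

$196.52


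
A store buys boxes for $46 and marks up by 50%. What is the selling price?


Calculate the markup amount:
50% of $46 = $23
Add to cost:
$46 + $23 = $69

$69


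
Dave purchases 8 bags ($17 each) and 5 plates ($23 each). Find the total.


Cost of bags:
8 x $17 = $136
Cost of plates:
5 x $23 = $115
Add both:
$136 + $115 = $251

$251


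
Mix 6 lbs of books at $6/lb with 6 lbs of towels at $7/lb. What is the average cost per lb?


Cost of books:
6 x $6 = $36
Cost of towels:
6 x $7 = $42
Total cost: $36 + $42 = $78
Total weight: 12 lbs
Average: $78 / 12 = $6.50/lb

$6.50/lb


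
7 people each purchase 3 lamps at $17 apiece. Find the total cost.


Cost per person:
3 x $17 = $51
Group total:
7 x $51 = $357

$357


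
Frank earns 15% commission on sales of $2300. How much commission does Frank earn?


Convert rate to decimal:
15% = 0.15
Multiply by sales:
$2300 x 0.15 = $345

$345


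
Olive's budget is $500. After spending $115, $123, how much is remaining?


Add up expenses:
$115 + $123 = $238
Subtract from budget:
$500 - $238 = $262

$262


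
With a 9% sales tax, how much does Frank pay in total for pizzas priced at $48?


Calculate the tax:
9% of $48 = $4.32
Add tax to price:
$48 + $4.32 = $52.32

$52.32


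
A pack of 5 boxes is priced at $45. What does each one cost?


Total cost: $45
Number of items: 5
Unit price: $45 / 5 = $9

$9


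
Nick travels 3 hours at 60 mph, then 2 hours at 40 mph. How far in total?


Leg 1 distance:
60 x 3 = 180 miles
Leg 2 distance:
40 x 2 = 80 miles
Total distance:
180 + 80 = 260 miles

260 miles


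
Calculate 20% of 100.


Convert percentage to decimal:
20% = 0.2
Multiply:
100 x 0.2 = 20

20


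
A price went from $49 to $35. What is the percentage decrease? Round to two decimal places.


Find the absolute change:
|35 - 49| = 14
Divide by original and multiply by 100:
14 / 49 x 100 = 28.5714...% ≈ 28.57%

28.57%


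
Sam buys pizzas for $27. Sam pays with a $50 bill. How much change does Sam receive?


Start with the amount paid:
$50
Subtract the price:
$50 - $27 = $23

$23


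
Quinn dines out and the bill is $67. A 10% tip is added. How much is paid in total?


Calculate the tip:
10% of $67 = $6.70
Add tip to meal cost:
$67 + $6.70 = $73.70

$73.70


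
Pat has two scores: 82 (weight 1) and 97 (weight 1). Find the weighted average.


Weighted sum:
1 x 82 + 1 x 97 = 179
Total weight:
1 + 1 = 2
Weighted average:
179 / 2 = 89.5

89.5


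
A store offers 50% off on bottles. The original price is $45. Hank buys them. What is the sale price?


Calculate the discount amount:
50% of $45 = $22.50
Subtract from original:
$45 - $22.50 = $22.50

$22.50


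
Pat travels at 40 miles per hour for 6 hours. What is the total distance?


Use the formula: distance = speed x time
Speed = 40 mph, Time = 6 hours
40 x 6 = 240 miles

240 miles


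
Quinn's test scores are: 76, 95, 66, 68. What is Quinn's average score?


Add the scores:
76 + 95 + 66 + 68 = 305
Divide by the number of tests:
305 / 4 = 76.25

76.25


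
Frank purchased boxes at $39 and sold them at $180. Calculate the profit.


Selling price = $180
Cost price = $39
Profit = selling price - cost price:
Profit = $180 - $39 = $141

$141


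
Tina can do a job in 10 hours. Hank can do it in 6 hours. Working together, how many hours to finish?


Tina's rate: 1/10 of the job per hour
Hank's rate: 1/6 of the job per hour
Combined rate: 1/10 + 1/6 = 4/15 per hour
Time = 1 / (4/15) = 15/4 = 3.75 hours

3.75 hours


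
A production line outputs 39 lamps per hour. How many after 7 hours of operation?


Production rate: 39 lamps per hour
Time: 7 hours
Total: 39 x 7 = 273 lamps

273 lamps


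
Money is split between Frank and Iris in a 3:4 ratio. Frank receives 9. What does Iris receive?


Find the multiplier:
9 / 3 = 3
Apply to Iris's share:
4 x 3 = 12

12


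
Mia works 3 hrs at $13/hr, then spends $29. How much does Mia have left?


Calculate earnings:
3 x $13 = $39
Subtract spending:
$39 - $29 = $10

$10


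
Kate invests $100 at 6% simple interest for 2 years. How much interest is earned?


Use the formula I = P x R x T / 100
P x R x T = 100 x 6 x 2 = 1200
I = 1200 / 100 = $12

$12


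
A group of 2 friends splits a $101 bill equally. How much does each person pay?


Total bill: $101
Number of people: 2
Each pays: $101 / 2 = $50.50

$50.50


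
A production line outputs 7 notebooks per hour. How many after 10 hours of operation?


Production rate: 7 notebooks per hour
Time: 10 hours
Total: 7 x 10 = 70 notebooks

70 notebooks


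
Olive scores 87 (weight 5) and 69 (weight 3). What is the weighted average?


Weighted sum:
5 x 87 + 3 x 69 = 642
Total weight:
5 + 3 = 8
Weighted average:
642 / 8 = 80.25

80.25


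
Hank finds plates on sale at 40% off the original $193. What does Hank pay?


Calculate the discount amount:
40% of $193 = $77.20
Subtract from original:
$193 - $77.20 = $115.80

$115.80


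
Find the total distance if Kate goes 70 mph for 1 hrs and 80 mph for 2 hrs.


Leg 1 distance:
70 x 1 = 70 miles
Leg 2 distance:
80 x 2 = 160 miles
Total distance:
70 + 160 = 230 miles

230 miles


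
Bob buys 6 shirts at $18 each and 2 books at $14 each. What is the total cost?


Cost of shirts:
6 x $18 = $108
Cost of books:
2 x $14 = $28
Add both:
$108 + $28 = $136

$136


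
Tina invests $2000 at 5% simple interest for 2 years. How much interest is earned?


Use the formula I = P x R x T / 100
P x R x T = 2000 x 5 x 2 = 20000
I = 20000 / 100 = $200

$200


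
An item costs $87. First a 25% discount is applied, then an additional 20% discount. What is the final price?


First discount:
25% of $87 = $21.75
Price after first discount:
$87 - $21.75 = $65.25
Second discount:
20% of $65.25 = $13.05
Final price:
$65.25 - $13.05 = $52.20

$52.20


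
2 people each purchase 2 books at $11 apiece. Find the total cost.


Cost per person:
2 x $11 = $22
Group total:
2 x $22 = $44

$44


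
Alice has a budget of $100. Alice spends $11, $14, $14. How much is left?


Add up expenses:
$11 + $14 + $14 = $39
Subtract from budget:
$100 - $39 = $61

$61


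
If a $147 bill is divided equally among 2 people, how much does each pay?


Total bill: $147
Number of people: 2
Each pays: $147 / 2 = $73.50

$73.50


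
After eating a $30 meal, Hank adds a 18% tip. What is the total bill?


Calculate the tip:
18% of $30 = $5.40
Add tip to meal cost:
$30 + $5.40 = $35.40

$35.40


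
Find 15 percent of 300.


Convert percentage to decimal:
15% = 0.15
Multiply:
300 x 0.15 = 45

45


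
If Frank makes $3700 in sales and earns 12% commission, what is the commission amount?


Convert rate to decimal:
12% = 0.12
Multiply by sales:
$3700 x 0.12 = $444

$444


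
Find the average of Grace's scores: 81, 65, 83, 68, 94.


Add the scores:
81 + 65 + 83 + 68 + 94 = 391
Divide by the number of tests:
391 / 5 = 78.2

78.2


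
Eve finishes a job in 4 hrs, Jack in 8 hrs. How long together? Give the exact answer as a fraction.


Eve's rate: 1/4 of the job per hour
Jack's rate: 1/8 of the job per hour
Combined rate: 1/4 + 1/8 = 3/8 per hour
Time = 1 / (3/8) = 8/3 hours (≈ 2.67 hours)

8/3 hours


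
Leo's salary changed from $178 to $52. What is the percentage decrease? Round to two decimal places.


Find the absolute change:
|52 - 178| = 126
Divide by original and multiply by 100:
126 / 178 x 100 = 70.7865...% ≈ 70.79%

70.79%


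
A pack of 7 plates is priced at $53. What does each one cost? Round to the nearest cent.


Total cost: $53
Number of items: 7
Unit price: $53 / 7 = $7.5714... ≈ $7.57

$7.57


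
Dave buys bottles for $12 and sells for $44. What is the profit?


Selling price = $44
Cost price = $12
Profit = selling price - cost price:
Profit = $44 - $12 = $32

$32


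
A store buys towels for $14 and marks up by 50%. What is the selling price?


Calculate the markup amount:
50% of $14 = $7
Add to cost:
$14 + $7 = $21

$21


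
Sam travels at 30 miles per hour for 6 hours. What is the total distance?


Use the formula: distance = speed x time
Speed = 30 mph, Time = 6 hours
30 x 6 = 180 miles

180 miles


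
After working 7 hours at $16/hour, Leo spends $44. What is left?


Calculate earnings:
7 x $16 = $112
Subtract spending:
$112 - $44 = $68

$68


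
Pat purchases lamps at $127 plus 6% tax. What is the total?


Calculate the tax:
6% of $127 = $7.62
Add tax to price:
$127 + $7.62 = $134.62

$134.62


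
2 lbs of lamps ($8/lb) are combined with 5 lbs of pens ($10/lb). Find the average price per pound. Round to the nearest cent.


Cost of lamps:
2 x $8 = $16
Cost of pens:
5 x $10 = $50
Total cost: $16 + $50 = $66
Total weight: 7 lbs
Average: $66 / 7 = $9.4285... ≈ $9.43/lb

$9.43/lb


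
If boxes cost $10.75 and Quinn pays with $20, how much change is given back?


Start with the amount paid:
$20
Subtract the price:
$20 - $10.75 = $9.25

$9.25


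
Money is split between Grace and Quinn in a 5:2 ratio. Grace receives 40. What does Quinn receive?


Find the multiplier:
40 / 5 = 8
Apply to Quinn's share:
2 x 8 = 16

16


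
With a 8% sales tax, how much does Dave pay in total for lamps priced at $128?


Calculate the tax:
8% of $128 = $10.24
Add tax to price:
$128 + $10.24 = $138.24

$138.24


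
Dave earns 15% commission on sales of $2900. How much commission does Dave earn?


Convert rate to decimal:
15% = 0.15
Multiply by sales:
$2900 x 0.15 = $435

$435


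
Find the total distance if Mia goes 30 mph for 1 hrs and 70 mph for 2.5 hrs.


Leg 1 distance:
30 x 1 = 30 miles
Leg 2 distance:
70 x 2.5 = 175 miles
Total distance:
30 + 175 = 205 miles

205 miles


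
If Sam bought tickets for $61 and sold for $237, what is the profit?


Selling price = $237
Cost price = $61
Profit = selling price - cost price:
Profit = $237 - $61 = $176

$176


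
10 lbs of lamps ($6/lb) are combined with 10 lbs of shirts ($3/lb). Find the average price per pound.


Cost of lamps:
10 x $6 = $60
Cost of shirts:
10 x $3 = $30
Total cost: $60 + $30 = $90
Total weight: 20 lbs
Average: $90 / 20 = $4.50/lb

$4.50/lb


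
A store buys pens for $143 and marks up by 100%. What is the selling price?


Calculate the markup amount:
100% of $143 = $143
Add to cost:
$143 + $143 = $286

$286


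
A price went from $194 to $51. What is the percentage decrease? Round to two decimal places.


Find the absolute change:
|51 - 194| = 143
Divide by original and multiply by 100:
143 / 194 x 100 = 73.7113...% ≈ 73.71%

73.71%


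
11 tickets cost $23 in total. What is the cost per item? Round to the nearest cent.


Total cost: $23
Number of items: 11
Unit price: $23 / 11 = $2.0909... ≈ $2.09

$2.09


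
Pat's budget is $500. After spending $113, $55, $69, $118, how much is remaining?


Add up expenses:
$113 + $55 + $69 + $118 = $355
Subtract from budget:
$500 - $355 = $145

$145


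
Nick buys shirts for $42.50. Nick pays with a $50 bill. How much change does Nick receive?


Start with the amount paid:
$50
Subtract the price:
$50 - $42.50 = $7.50

$7.50


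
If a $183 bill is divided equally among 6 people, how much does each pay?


Total bill: $183
Number of people: 6
Each pays: $183 / 6 = $30.50

$30.50


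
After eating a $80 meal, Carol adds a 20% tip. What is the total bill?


Calculate the tip:
20% of $80 = $16
Add tip to meal cost:
$80 + $16 = $96

$96


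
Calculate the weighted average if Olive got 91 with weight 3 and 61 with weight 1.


Weighted sum:
3 x 91 + 1 x 61 = 334
Total weight:
3 + 1 = 4
Weighted average:
334 / 4 = 83.5

83.5


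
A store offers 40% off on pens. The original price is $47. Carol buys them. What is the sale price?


Calculate the discount amount:
40% of $47 = $18.80
Subtract from original:
$47 - $18.80 = $28.20

$28.20


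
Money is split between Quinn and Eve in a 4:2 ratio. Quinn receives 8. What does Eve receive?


Find the multiplier:
8 / 4 = 2
Apply to Eve's share:
2 x 2 = 4

4


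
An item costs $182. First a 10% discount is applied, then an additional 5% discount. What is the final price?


First discount:
10% of $182 = $18.20
Price after first discount:
$182 - $18.20 = $163.80
Second discount:
5% of $163.80 = $8.19
Final price:
$163.80 - $8.19 = $155.61

$155.61


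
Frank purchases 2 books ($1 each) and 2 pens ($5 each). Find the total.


Cost of books:
2 x $1 = $2
Cost of pens:
2 x $5 = $10
Add both:
$2 + $10 = $12

$12


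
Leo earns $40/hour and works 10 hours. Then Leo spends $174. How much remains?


Calculate earnings:
10 x $40 = $400
Subtract spending:
$400 - $174 = $226

$226


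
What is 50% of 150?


Convert percentage to decimal:
50% = 0.5
Multiply:
150 x 0.5 = 75

75


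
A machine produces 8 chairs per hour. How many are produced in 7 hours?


Production rate: 8 chairs per hour
Time: 7 hours
Total: 8 x 7 = 56 chairs

56 chairs


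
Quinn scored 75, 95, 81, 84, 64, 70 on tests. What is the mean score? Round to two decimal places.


Add the scores:
75 + 95 + 81 + 84 + 64 + 70 = 469
Divide by the number of tests:
469 / 6 = 78.1666... ≈ 78.17

78.17


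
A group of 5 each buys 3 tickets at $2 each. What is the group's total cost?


Cost per person:
3 x $2 = $6
Group total:
5 x $6 = $30

$30


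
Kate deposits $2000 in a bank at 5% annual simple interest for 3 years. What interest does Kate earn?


Use the formula I = P x R x T / 100
P x R x T = 2000 x 5 x 3 = 30000
I = 30000 / 100 = $300

$300


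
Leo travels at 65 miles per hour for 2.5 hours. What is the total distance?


Use the formula: distance = speed x time
Speed = 65 mph, Time = 2.5 hours
65 x 2.5 = 162.5 miles

162.5 miles


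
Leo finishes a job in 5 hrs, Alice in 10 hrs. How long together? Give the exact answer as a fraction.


Leo's rate: 1/5 of the job per hour
Alice's rate: 1/10 of the job per hour
Combined rate: 1/5 + 1/10 = 3/10 per hour
Time = 1 / (3/10) = 10/3 hours (≈ 3.33 hours)

10/3 hours


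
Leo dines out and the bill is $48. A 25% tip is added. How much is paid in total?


Calculate the tip:
25% of $48 = $12
Add tip to meal cost:
$48 + $12 = $60

$60
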